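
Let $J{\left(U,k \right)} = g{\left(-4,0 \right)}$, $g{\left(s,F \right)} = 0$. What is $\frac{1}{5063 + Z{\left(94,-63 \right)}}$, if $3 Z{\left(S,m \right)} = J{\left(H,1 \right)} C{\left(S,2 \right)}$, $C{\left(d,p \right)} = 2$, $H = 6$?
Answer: $\frac{1}{5063} \approx 0.00019751$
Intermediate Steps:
$J{\left(U,k \right)} = 0$
$Z{\left(S,m \right)} = 0$ ($Z{\left(S,m \right)} = \frac{0 \cdot 2}{3} = \frac{1}{3} \cdot 0 = 0$)
$\frac{1}{5063 + Z{\left(94,-63 \right)}} = \frac{1}{5063 + 0} = \frac{1}{5063}$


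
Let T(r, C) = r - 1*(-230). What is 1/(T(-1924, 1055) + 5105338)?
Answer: 1/5103644 ≈ 1.9594e-7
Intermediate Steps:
T(r, C) = 230 + r (T(r, C) = r + 230 = 230 + r)
1/(T(-1924, 1055) + 5105338) = 1/((230 - 1924) + 5105338) = 1/(-1694 + 5105338) = 1/5103644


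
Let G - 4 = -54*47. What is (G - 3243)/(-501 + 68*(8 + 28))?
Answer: -5777/1947 ≈ -2.9671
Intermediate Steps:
G = -2534 (G = 4 - 54*47 = 4 - 2538 = -2534)
(G - 3243)/(-501 + 68*(8 + 28)) = (-2534 - 3243)/(-501 + 68*(8 + 28)) = -5777/(-501 + 68*36) = -5777/(-501 + 2448) = -5777/1947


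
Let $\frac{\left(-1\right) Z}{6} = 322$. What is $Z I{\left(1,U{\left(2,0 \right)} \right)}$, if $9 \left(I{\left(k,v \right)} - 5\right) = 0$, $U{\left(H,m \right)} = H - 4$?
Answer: $-9660$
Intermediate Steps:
$Z = -1932$ ($Z = \left(-6\right) 322 = -1932$)
$U{\left(H,m \right)} = -4 + H$
$I{\left(k,v \right)} = 5$ ($I{\left(k,v \right)} = 5 + \frac{1}{9} \cdot 0 = 5 + 0 = 5$)
$Z I{\left(1,U{\left(2,0 \right)} \right)} = \left(-1932\right) 5 = -9660$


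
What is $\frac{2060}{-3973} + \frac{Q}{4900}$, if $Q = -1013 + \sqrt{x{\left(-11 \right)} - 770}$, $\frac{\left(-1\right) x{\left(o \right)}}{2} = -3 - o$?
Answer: $- \frac{14118649}{19467700} + \frac{i \sqrt{786}}{4900} \approx -0.72523 + 0.0057216 i$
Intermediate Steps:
$x{\left(o \right)} = 6 + 2 o$ ($x{\left(o \right)} = - 2 \left(-3 - o\right) = 6 + 2 o$)
$Q = -1013 + i \sqrt{786}$ ($Q = -1013 + \sqrt{\left(6 + 2 \left(-11\right)\right) - 770} = -1013 + \sqrt{\left(6 - 22\right) - 770} = -1013 + \sqrt{-16 - 770} = -1013 + \sqrt{-786} = -1013 + i \sqrt{786} \approx -1013.0 + 28.036 i$)
$\frac{2060}{-3973} + \frac{Q}{4900} = \frac{2060}{-3973} + \frac{-1013 + i \sqrt{786}}{4900} = 2060 \left(- \frac{1}{3973}\right) + \left(-1013 + i \sqrt{786}\right) \frac{1}{4900} = - \frac{2060}{3973} - \left(\frac{1013}{4900} - \frac{i \sqrt{786}}{4900}\right) = - \frac{14118649}{19467700} + \frac{i \sqrt{786}}{4900}$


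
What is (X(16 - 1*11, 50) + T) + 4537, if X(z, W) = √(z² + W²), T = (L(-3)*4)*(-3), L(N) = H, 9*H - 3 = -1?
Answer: 13603/3 + 5*√101 ≈ 4584.6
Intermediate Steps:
H = 2/9 (H = ⅓ + (⅑)*(-1) = ⅓ - ⅑ = 2/9 ≈ 0.22222)
L(N) = 2/9
T = -8/3 (T = ((2/9)*4)*(-3) = (8/9)*(-3) = -8/3 ≈ -2.6667)
X(z, W) = √(W² + z²)
(X(16 - 1*11, 50) + T) + 4537 = (√(50² + (16 - 1*11)²) - 8/3) + 4537 = (√(2500 + (16 - 11)²) - 8/3) + 4537 = (√(2500 + 5²) - 8/3) + 4537 = (√(2500 + 25) - 8/3) + 4537 = (√2525 - 8/3) + 4537 = (5*√101 - 8/3) + 4537 = (-8/3 + 5*√101) + 4537 = 13603/3 + 5*√101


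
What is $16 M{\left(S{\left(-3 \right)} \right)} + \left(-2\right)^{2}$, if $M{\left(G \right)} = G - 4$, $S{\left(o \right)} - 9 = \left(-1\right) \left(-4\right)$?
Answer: $148$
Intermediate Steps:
$S{\left(o \right)} = 13$ ($S{\left(o \right)} = 9 - -4 = 9 + 4 = 13$)
$M{\left(G \right)} = -4 + G$
$16 M{\left(S{\left(-3 \right)} \right)} + \left(-2\right)^{2} = 16 \left(-4 + 13\right) + \left(-2\right)^{2} = 16 \cdot 9 + 4 = 144 + 4 = 148$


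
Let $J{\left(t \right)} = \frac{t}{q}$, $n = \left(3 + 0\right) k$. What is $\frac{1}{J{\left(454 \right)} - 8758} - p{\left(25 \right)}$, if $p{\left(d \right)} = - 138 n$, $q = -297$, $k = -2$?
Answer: $- \frac{2154108537}{2601580} \approx -828.0$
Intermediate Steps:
$n = -6$ ($n = \left(3 + 0\right) \left(-2\right) = 3 \left(-2\right) = -6$)
$J{\left(t \right)} = - \frac{t}{297}$ ($J{\left(t \right)} = \frac{t}{-297} = t \left(- \frac{1}{297}\right) = - \frac{t}{297}$)
$p{\left(d \right)} = 828$ ($p{\left(d \right)} = \left(-138\right) \left(-6\right) = 828$)
$\frac{1}{J{\left(454 \right)} - 8758} - p{\left(25 \right)} = \frac{1}{\left(- \frac{1}{297}\right) 454 - 8758} - 828 = \frac{1}{- \frac{454}{297} - 8758} - 828 = \frac{1}{- \frac{2601580}{297}} - 828 = - \frac{297}{2601580} - 828 = - \frac{2154108537}{2601580}$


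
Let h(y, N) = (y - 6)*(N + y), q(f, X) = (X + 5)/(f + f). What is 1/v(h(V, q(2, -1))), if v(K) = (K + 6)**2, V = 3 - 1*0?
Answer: 1/36 ≈ 0.027778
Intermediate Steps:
q(f, X) = (5 + X)/(2*f) (q(f, X) = (5 + X)/((2*f)) = (5 + X)*(1/(2*f)) = (5 + X)/(2*f))
V = 3 (V = 3 + 0 = 3)
h(y, N) = (-6 + y)*(N + y)
v(K) = (6 + K)**2
1/v(h(V, q(2, -1))) = 1/((6 + (3**2 - 3*(5 - 1)/2 - 6*3 + ((1/2)*(5 - 1)/2)*3))**2) = 1/((6 + (9 - 3*4/2 - 18 + ((1/2)*(1/2)*4)*3))**2) = 1/((6 + (9 - 6*1 - 18 + 1*3))**2) = 1/((6 + (9 - 6 - 18 + 3))**2) = 1/((6 - 12)**2) = 1/((-6)**2) = 1/36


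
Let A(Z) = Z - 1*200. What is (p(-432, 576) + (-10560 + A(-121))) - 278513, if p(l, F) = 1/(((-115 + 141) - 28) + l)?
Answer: -125596997/434 ≈ -2.8939e+5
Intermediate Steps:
A(Z) = -200 + Z (A(Z) = Z - 200 = -200 + Z)
p(l, F) = 1/(-2 + l) (p(l, F) = 1/((26 - 28) + l) = 1/(-2 + l))
(p(-432, 576) + (-10560 + A(-121))) - 278513 = (1/(-2 - 432) + (-10560 + (-200 - 121))) - 278513 = (1/(-434) + (-10560 - 321)) - 278513 = (-1/434 - 10881) - 278513 = -4722355/434 - 278513 = -125596997/434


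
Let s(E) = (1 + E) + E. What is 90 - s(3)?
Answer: 83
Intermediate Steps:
s(E) = 1 + 2*E
90 - s(3) = 90 - (1 + 2*3) = 90 - (1 + 6) = 90 - 1*7 = 90 - 7 = 83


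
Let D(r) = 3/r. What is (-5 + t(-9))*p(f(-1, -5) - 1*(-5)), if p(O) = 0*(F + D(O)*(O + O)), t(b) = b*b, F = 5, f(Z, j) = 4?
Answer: 0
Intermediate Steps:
t(b) = b²
p(O) = 0 (p(O) = 0*(5 + (3/O)*(O + O)) = 0*(5 + (3/O)*(2*O)) = 0*(5 + 6) = 0*11 = 0)
(-5 + t(-9))*p(f(-1, -5) - 1*(-5)) = (-5 + (-9)²)*0 = (-5 + 81)*0 = 76*0 = 0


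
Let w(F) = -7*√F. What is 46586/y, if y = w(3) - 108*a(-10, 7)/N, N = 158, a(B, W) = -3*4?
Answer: -794943504/165841 - 2035202582*√3/497523 ≈ -11879.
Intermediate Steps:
a(B, W) = -12
y = 648/79 - 7*√3 (y = -7*√3 - (-1296)/158 = -7*√3 - 108*(-6/79) = -7*√3 + 648/79 = 648/79 - 7*√3 ≈ -3.9218)
46586/y = 46586/(648/79 - 7*√3)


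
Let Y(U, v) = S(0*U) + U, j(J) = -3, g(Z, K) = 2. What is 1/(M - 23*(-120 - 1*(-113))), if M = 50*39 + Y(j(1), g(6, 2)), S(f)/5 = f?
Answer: 1/2108 ≈ 0.00047438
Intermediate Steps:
S(f) = 5*f
Y(U, v) = U (Y(U, v) = 5*(0*U) + U = 5*0 + U = 0 + U = U)
M = 1947 (M = 50*39 - 3 = 1950 - 3 = 1947)
1/(M - 23*(-120 - 1*(-113))) = 1/(1947 - 23*(-120 - 1*(-113))) = 1/(1947 - 23*(-120 + 113)) = 1/(1947 - 23*(-7)) = 1/(1947 + 161) = 1/2108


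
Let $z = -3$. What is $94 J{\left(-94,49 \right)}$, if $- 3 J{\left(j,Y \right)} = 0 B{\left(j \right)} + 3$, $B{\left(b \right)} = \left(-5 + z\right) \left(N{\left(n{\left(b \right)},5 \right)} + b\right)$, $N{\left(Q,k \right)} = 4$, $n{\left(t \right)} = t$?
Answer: $-94$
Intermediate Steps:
$B{\left(b \right)} = -32 - 8 b$ ($B{\left(b \right)} = \left(-5 - 3\right) \left(4 + b\right) = - 8 \left(4 + b\right) = -32 - 8 b$)
$J{\left(j,Y \right)} = -1$ ($J{\left(j,Y \right)} = - \frac{0 \left(-32 - 8 j\right) + 3}{3} = - \frac{0 + 3}{3} = \left(- \frac{1}{3}\right) 3 = -1$)
$94 J{\left(-94,49 \right)} = 94 \left(-1\right) = -94$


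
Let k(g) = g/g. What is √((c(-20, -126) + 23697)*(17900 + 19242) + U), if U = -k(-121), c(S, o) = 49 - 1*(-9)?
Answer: √882308209 ≈ 29704.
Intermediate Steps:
c(S, o) = 58 (c(S, o) = 49 + 9 = 58)
k(g) = 1
U = -1 (U = -1*1 = -1)
√((c(-20, -126) + 23697)*(17900 + 19242) + U) = √((58 + 23697)*(17900 + 19242) - 1) = √(23755*37142 - 1) = √(882308210 - 1) = √882308209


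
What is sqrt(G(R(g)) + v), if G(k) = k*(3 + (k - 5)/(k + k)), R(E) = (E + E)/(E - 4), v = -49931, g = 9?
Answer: I*sqrt(4992090)/10 ≈ 223.43*I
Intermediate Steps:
R(E) = 2*E/(-4 + E) (R(E) = (2*E)/(-4 + E) = 2*E/(-4 + E))
G(k) = k*(3 + (-5 + k)/(2*k)) (G(k) = k*(3 + (-5 + k)/((2*k))) = k*(3 + (-5 + k)*(1/(2*k))) = k*(3 + (-5 + k)/(2*k)))
sqrt(G(R(g)) + v) = sqrt((-5/2 + 7*(2*9/(-4 + 9))/2) - 49931) = sqrt((-5/2 + 7*(2*9/5)/2) - 49931) = sqrt((-5/2 + 7*(2*9*(1/5))/2) - 49931) = sqrt((-5/2 + (7/2)*(18/5)) - 49931) = sqrt((-5/2 + 63/5) - 49931) = sqrt(101/10 - 49931) = sqrt(-499209/10) = I*sqrt(4992090)/10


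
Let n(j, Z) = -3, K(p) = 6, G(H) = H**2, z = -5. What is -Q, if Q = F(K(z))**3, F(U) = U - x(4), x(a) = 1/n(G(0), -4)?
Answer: -6859/27 ≈ -254.04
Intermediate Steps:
x(a) = -1/3 (x(a) = 1/(-3) = -1/3)
F(U) = 1/3 + U (F(U) = U - 1*(-1/3) = U + 1/3 = 1/3 + U)
Q = 6859/27 (Q = (1/3 + 6)**3 = (19/3)**3 = 6859/27 ≈ 254.04)
-Q = -1*6859/27 = -6859/27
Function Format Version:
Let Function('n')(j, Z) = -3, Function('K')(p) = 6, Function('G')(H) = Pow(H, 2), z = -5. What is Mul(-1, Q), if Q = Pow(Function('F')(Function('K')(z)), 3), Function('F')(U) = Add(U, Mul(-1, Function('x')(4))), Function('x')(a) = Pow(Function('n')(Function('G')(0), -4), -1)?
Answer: Rational(-6859, 27) ≈ -254.04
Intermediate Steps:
Function('x')(a) = Rational(-1, 3) (Function('x')(a) = Pow(-3, -1) = Rational(-1, 3))
Function('F')(U) = Add(Rational(1, 3), U) (Function('F')(U) = Add(U, Mul(-1, Rational(-1, 3))) = Add(U, Rational(1, 3)) = Add(Rational(1, 3), U))
Q = Rational(6859, 27) (Q = Pow(Add(Rational(1, 3), 6), 3) = Pow(Rational(19, 3), 3) = Rational(6859, 27) ≈ 254.04)
Mul(-1, Q) = Mul(-1, Rational(6859, 27)) = Rational(-6859, 27)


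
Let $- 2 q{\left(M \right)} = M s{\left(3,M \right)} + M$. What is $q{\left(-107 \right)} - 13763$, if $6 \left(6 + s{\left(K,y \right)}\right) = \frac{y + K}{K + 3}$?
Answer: $- \frac{255331}{18} \approx -14185.0$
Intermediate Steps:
$s{\left(K,y \right)} = -6 + \frac{K + y}{6 \left(3 + K\right)}$ ($s{\left(K,y \right)} = -6 + \frac{\left(y + K\right) \frac{1}{K + 3}}{6} = -6 + \frac{\left(K + y\right) \frac{1}{3 + K}}{6} = -6 + \frac{\frac{1}{3 + K} \left(K + y\right)}{6} = -6 + \frac{K + y}{6 \left(3 + K\right)}$)
$q{\left(M \right)} = - \frac{M}{2} - \frac{M \left(- \frac{71}{12} + \frac{M}{36}\right)}{2}$ ($q{\left(M \right)} = - \frac{M \frac{-108 + M - 105}{6 \left(3 + 3\right)} + M}{2} = - \frac{M \frac{-108 + M - 105}{6 \cdot 6} + M}{2} = - \frac{M \frac{1}{6} \cdot \frac{1}{6} \left(-213 + M\right) + M}{2} = - \frac{M \left(- \frac{71}{12} + \frac{M}{36}\right) + M}{2} = - \frac{M + M \left(- \frac{71}{12} + \frac{M}{36}\right)}{2} = - \frac{M}{2} - \frac{M \left(- \frac{71}{12} + \frac{M}{36}\right)}{2}$)
$q{\left(-107 \right)} - 13763 = \frac{1}{72} \left(-107\right) \left(177 - -107\right) - 13763 = \frac{1}{72} \left(-107\right) \left(177 + 107\right) - 13763 = \frac{1}{72} \left(-107\right) 284 - 13763 = - \frac{7597}{18} - 13763 = - \frac{255331}{18}$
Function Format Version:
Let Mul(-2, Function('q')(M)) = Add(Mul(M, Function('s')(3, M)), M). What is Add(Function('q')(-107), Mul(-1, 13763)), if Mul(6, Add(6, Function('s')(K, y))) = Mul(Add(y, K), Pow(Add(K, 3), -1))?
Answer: Rational(-255331, 18) ≈ -14185.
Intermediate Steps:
Function('s')(K, y) = Add(-6, Mul(Rational(1, 6), Pow(Add(3, K), -1), Add(K, y))) (Function('s')(K, y) = Add(-6, Mul(Rational(1, 6), Mul(Add(y, K), Pow(Add(K, 3), -1)))) = Add(-6, Mul(Rational(1, 6), Mul(Add(K, y), Pow(Add(3, K), -1)))) = Add(-6, Mul(Rational(1, 6), Mul(Pow(Add(3, K), -1), Add(K, y)))) = Add(-6, Mul(Rational(1, 6), Pow(Add(3, K), -1), Add(K, y))))
Function('q')(M) = Add(Mul(Rational(-1, 2), M), Mul(Rational(-1, 2), M, Add(Rational(-71, 12), Mul(Rational(1, 36), M)))) (Function('q')(M) = Mul(Rational(-1, 2), Add(Mul(M, Mul(Rational(1, 6), Pow(Add(3, 3), -1), Add(-108, M, Mul(-35, 3)))), M)) = Mul(Rational(-1, 2), Add(Mul(M, Mul(Rational(1, 6), Pow(6, -1), Add(-108, M, -105))), M)) = Mul(Rational(-1, 2), Add(Mul(M, Mul(Rational(1, 6), Rational(1, 6), Add(-213, M))), M)) = Mul(Rational(-1, 2), Add(Mul(M, Add(Rational(-71, 12), Mul(Rational(1, 36), M))), M)) = Mul(Rational(-1, 2), Add(M, Mul(M, Add(Rational(-71, 12), Mul(Rational(1, 36), M))))) = Add(Mul(Rational(-1, 2), M), Mul(Rational(-1, 2), M, Add(Rational(-71, 12), Mul(Rational(1, 36), M)))))
Add(Function('q')(-107), Mul(-1, 13763)) = Add(Mul(Rational(1, 72), -107, Add(177, Mul(-1, -107))), Mul(-1, 13763)) = Add(Mul(Rational(1, 72), -107, Add(177, 107)), -13763) = Add(Mul(Rational(1, 72), -107, 284), -13763) = Add(Rational(-7597, 18), -13763) = Rational(-255331, 18)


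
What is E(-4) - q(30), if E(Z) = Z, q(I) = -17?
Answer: 13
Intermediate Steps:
E(-4) - q(30) = -4 - 1*(-17) = -4 + 17 = 13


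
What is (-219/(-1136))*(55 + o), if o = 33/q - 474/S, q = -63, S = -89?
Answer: 4079605/353864 ≈ 11.529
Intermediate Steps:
o = 8975/1869 (o = 33/(-63) - 474/(-89) = 33*(-1/63) - 474*(-1/89) = -11/21 + 474/89 = 8975/1869 ≈ 4.8020)
(-219/(-1136))*(55 + o) = (-219/(-1136))*(55 + 8975/1869) = -219*(-1/1136)*(111770/1869) = (219/1136)*(111770/1869) = 4079605/353864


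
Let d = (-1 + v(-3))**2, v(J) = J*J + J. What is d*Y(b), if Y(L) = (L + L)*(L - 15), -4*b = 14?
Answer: 6475/2 ≈ 3237.5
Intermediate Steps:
b = -7/2 (b = -1/4*14 = -7/2 ≈ -3.5000)
v(J) = J + J**2 (v(J) = J**2 + J = J + J**2)
Y(L) = 2*L*(-15 + L) (Y(L) = (2*L)*(-15 + L) = 2*L*(-15 + L))
d = 25 (d = (-1 - 3*(1 - 3))**2 = (-1 - 3*(-2))**2 = (-1 + 6)**2 = 5**2 = 25)
d*Y(b) = 25*(2*(-7/2)*(-15 - 7/2)) = 25*(2*(-7/2)*(-37/2)) = 25*(259/2) = 6475/2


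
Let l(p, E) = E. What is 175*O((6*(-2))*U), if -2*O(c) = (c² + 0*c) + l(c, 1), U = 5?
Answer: -630175/2 ≈ -3.1509e+5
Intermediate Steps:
O(c) = -½ - c²/2 (O(c) = -((c² + 0*c) + 1)/2 = -((c² + 0) + 1)/2 = -(c² + 1)/2 = -(1 + c²)/2 = -½ - c²/2)
175*O((6*(-2))*U) = 175*(-½ - ((6*(-2))*5)²/2) = 175*(-½ - (-12*5)²/2) = 175*(-½ - ½*(-60)²) = 175*(-½ - ½*3600) = 175*(-½ - 1800) = 175*(-3601/2) = -630175/2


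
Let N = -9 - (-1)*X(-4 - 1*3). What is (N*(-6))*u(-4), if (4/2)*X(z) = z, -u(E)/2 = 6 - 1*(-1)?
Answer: -1050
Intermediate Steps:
u(E) = -14 (u(E) = -2*(6 - 1*(-1)) = -2*(6 + 1) = -2*7 = -14)
X(z) = z/2
N = -25/2 (N = -9 - (-1)*(-4 - 1*3)/2 = -9 - (-1)*(-4 - 3)/2 = -9 - (-1)*(½)*(-7) = -9 - (-1)*(-7)/2 = -9 - 1*7/2 = -9 - 7/2 = -25/2 ≈ -12.500)
(N*(-6))*u(-4) = -25/2*(-6)*(-14) = 75*(-14) = -1050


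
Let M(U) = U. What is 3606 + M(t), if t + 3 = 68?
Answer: 3671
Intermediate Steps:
t = 65 (t = -3 + 68 = 65)
3606 + M(t) = 3606 + 65 = 3671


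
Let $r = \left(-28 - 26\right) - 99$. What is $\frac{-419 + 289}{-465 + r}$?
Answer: $\frac{65}{309} \approx 0.21036$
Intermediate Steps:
$r = -153$ ($r = -54 - 99 = -153$)
$\frac{-419 + 289}{-465 + r} = \frac{-419 + 289}{-465 - 153} = - \frac{130}{-618} = \left(-130\right) \left(- \frac{1}{618}\right) = \frac{65}{309}$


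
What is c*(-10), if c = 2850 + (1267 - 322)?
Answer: -37950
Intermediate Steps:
c = 3795 (c = 2850 + 945 = 3795)
c*(-10) = 3795*(-10) = -37950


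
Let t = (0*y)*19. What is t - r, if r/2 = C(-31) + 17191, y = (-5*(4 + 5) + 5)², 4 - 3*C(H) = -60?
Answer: -103274/3 ≈ -34425.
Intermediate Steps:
C(H) = 64/3 (C(H) = 4/3 - ⅓*(-60) = 4/3 + 20 = 64/3)
y = 1600 (y = (-5*9 + 5)² = (-45 + 5)² = (-40)² = 1600)
r = 103274/3 (r = 2*(64/3 + 17191) = 2*(51637/3) = 103274/3 ≈ 34425.)
t = 0 (t = (0*1600)*19 = 0*19 = 0)
t - r = 0 - 1*103274/3 = 0 - 103274/3 = -103274/3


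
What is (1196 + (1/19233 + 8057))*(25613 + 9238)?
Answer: 2067395590150/6411 ≈ 3.2248e+8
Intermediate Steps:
(1196 + (1/19233 + 8057))*(25613 + 9238) = (1196 + (1/19233 + 8057))*34851 = (1196 + 154960282/19233)*34851 = (177962950/19233)*34851 = 2067395590150/6411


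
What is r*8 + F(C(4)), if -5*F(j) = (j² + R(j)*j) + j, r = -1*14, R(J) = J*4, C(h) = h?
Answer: -644/5 ≈ -128.80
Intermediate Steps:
R(J) = 4*J
r = -14
F(j) = -j² - j/5 (F(j) = -((j² + (4*j)*j) + j)/5 = -((j² + 4*j²) + j)/5 = -(5*j² + j)/5 = -(j + 5*j²)/5 = -j² - j/5)
r*8 + F(C(4)) = -14*8 - 1*4*(⅕ + 4) = -112 - 1*4*21/5 = -112 - 84/5 = -644/5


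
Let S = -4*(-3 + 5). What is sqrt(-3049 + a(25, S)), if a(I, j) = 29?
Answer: 2*I*sqrt(755) ≈ 54.955*I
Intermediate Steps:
S = -8 (S = -4*2 = -8)
sqrt(-3049 + a(25, S)) = sqrt(-3049 + 29) = sqrt(-3020) = 2*I*sqrt(755)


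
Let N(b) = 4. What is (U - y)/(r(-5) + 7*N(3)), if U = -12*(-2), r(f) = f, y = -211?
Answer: 235/23 ≈ 10.217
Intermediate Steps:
U = 24
(U - y)/(r(-5) + 7*N(3)) = (24 - 1*(-211))/(-5 + 7*4) = (24 + 211)/(-5 + 28) = 235/23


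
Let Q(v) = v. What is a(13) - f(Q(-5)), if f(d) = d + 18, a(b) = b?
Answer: 0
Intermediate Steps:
f(d) = 18 + d
a(13) - f(Q(-5)) = 13 - (18 - 5) = 13 - 1*13 = 13 - 13 = 0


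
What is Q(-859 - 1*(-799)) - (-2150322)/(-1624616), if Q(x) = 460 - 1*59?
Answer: 324660347/812308 ≈ 399.68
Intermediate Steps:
Q(x) = 401 (Q(x) = 460 - 59 = 401)
Q(-859 - 1*(-799)) - (-2150322)/(-1624616) = 401 - (-2150322)/(-1624616) = 401 - (-2150322)*(-1)/1624616 = 401 - 1*1075161/812308 = 401 - 1075161/812308 = 324660347/812308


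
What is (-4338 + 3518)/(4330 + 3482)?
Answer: -205/1953 ≈ -0.10497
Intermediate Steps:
(-4338 + 3518)/(4330 + 3482) = -820/7812 = -820*1/7812 = -205/1953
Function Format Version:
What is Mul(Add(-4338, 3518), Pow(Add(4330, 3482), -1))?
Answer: Rational(-205, 1953) ≈ -0.10497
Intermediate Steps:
Mul(Add(-4338, 3518), Pow(Add(4330, 3482), -1)) = Mul(-820, Pow(7812, -1)) = Mul(-820, Rational(1, 7812)) = Rational(-205, 1953)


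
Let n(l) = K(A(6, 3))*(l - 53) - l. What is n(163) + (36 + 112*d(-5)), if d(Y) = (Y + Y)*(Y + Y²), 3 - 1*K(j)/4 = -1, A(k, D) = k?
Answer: -20767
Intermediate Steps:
K(j) = 16 (K(j) = 12 - 4*(-1) = 12 + 4 = 16)
d(Y) = 2*Y*(Y + Y²) (d(Y) = (2*Y)*(Y + Y²) = 2*Y*(Y + Y²))
n(l) = -848 + 15*l (n(l) = 16*(l - 53) - l = 16*(-53 + l) - l = (-848 + 16*l) - l = -848 + 15*l)
n(163) + (36 + 112*d(-5)) = (-848 + 15*163) + (36 + 112*(2*(-5)²*(1 - 5))) = (-848 + 2445) + (36 + 112*(2*25*(-4))) = 1597 + (36 + 112*(-200)) = 1597 + (36 - 22400) = 1597 - 22364 = -20767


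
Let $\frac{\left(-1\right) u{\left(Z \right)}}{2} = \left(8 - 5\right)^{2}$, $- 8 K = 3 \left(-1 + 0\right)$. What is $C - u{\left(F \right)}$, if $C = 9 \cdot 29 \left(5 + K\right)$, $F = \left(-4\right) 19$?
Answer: $\frac{11367}{8} \approx 1420.9$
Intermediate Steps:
$K = \frac{3}{8}$ ($K = - \frac{3 \left(-1 + 0\right)}{8} = - \frac{3 \left(-1\right)}{8} = \left(- \frac{1}{8}\right) \left(-3\right) = \frac{3}{8} \approx 0.375$)
$F = -76$
$u{\left(Z \right)} = -18$ ($u{\left(Z \right)} = - 2 \left(8 - 5\right)^{2} = - 2 \cdot 3^{2} = \left(-2\right) 9 = -18$)
$C = \frac{11223}{8}$ ($C = 9 \cdot 29 \left(5 + \frac{3}{8}\right) = 261 \cdot \frac{43}{8} = \frac{11223}{8} \approx 1402.9$)
$C - u{\left(F \right)} = \frac{11223}{8} - -18 = \frac{11223}{8} + 18 = \frac{11367}{8}$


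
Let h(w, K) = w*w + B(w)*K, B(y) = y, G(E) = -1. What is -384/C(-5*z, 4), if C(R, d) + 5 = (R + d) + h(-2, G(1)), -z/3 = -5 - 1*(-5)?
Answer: -384/5 ≈ -76.800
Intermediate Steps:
z = 0 (z = -3*(-5 - 1*(-5)) = -3*(-5 + 5) = -3*0 = 0)
h(w, K) = w² + K*w (h(w, K) = w*w + w*K = w² + K*w)
C(R, d) = 1 + R + d (C(R, d) = -5 + ((R + d) - 2*(-1 - 2)) = -5 + ((R + d) - 2*(-3)) = -5 + ((R + d) + 6) = -5 + (6 + R + d) = 1 + R + d)
-384/C(-5*z, 4) = -384/(1 - 5*0 + 4) = -384/(1 + 0 + 4) = -384/5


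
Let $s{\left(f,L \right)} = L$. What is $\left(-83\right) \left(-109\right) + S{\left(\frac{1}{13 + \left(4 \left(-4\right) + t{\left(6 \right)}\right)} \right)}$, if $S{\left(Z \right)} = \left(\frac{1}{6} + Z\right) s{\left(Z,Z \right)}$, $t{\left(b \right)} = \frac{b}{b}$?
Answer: $\frac{54283}{6} \approx 9047.2$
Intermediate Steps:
$t{\left(b \right)} = 1$
$S{\left(Z \right)} = Z \left(\frac{1}{6} + Z\right)$ ($S{\left(Z \right)} = \left(\frac{1}{6} + Z\right) Z = Z \left(\frac{1}{6} + Z\right)$)
$\left(-83\right) \left(-109\right) + S{\left(\frac{1}{13 + \left(4 \left(-4\right) + t{\left(6 \right)}\right)} \right)} = \left(-83\right) \left(-109\right) + \frac{\frac{1}{6} + \frac{1}{13 + \left(4 \left(-4\right) + 1\right)}}{13 + \left(4 \left(-4\right) + 1\right)} = 9047 + \frac{\frac{1}{6} + \frac{1}{13 + \left(-16 + 1\right)}}{13 + \left(-16 + 1\right)} = 9047 + \frac{\frac{1}{6} + \frac{1}{13 - 15}}{13 - 15} = 9047 + \frac{\frac{1}{6} + \frac{1}{-2}}{-2} = 9047 - \frac{\frac{1}{6} - \frac{1}{2}}{2} = 9047 - - \frac{1}{6} = 9047 + \frac{1}{6} = \frac{54283}{6}$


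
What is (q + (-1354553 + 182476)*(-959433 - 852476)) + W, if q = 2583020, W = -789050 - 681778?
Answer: 2123697977185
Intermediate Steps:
W = -1470828
(q + (-1354553 + 182476)*(-959433 - 852476)) + W = (2583020 + (-1354553 + 182476)*(-959433 - 852476)) - 1470828 = (2583020 - 1172077*(-1811909)) - 1470828 = (2583020 + 2123696864993) - 1470828 = 2123699448013 - 1470828 = 2123697977185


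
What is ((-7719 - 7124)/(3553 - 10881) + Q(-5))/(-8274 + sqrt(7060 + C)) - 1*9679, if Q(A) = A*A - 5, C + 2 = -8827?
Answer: -2427886216442531/250840536080 - 161403*I*sqrt(1769)/501681072160 ≈ -9679.0 - 1.3532e-5*I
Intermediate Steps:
C = -8829 (C = -2 - 8827 = -8829)
Q(A) = -5 + A**2 (Q(A) = A**2 - 5 = -5 + A**2)
((-7719 - 7124)/(3553 - 10881) + Q(-5))/(-8274 + sqrt(7060 + C)) - 1*9679 = ((-7719 - 7124)/(3553 - 10881) + (-5 + (-5)**2))/(-8274 + sqrt(7060 - 8829)) - 1*9679 = (-14843/(-7328) + (-5 + 25))/(-8274 + sqrt(-1769)) - 9679 = (-14843*(-1/7328) + 20)/(-8274 + I*sqrt(1769)) - 9679 = (14843/7328 + 20)/(-8274 + I*sqrt(1769)) - 9679 = 161403/(7328*(-8274 + I*sqrt(1769))) - 9679 = -9679 + 161403/(7328*(-8274 + I*sqrt(1769)))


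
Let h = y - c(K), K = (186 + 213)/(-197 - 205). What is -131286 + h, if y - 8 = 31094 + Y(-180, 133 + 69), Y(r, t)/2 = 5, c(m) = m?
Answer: -13423183/134 ≈ -1.0017e+5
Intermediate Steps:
K = -133/134 (K = 399/(-402) = 399*(-1/402) = -133/134 ≈ -0.99254)
Y(r, t) = 10 (Y(r, t) = 2*5 = 10)
y = 31112 (y = 8 + (31094 + 10) = 8 + 31104 = 31112)
h = 4169141/134 (h = 31112 - 1*(-133/134) = 31112 + 133/134 = 4169141/134 ≈ 31113.)
-131286 + h = -131286 + 4169141/134 = -13423183/134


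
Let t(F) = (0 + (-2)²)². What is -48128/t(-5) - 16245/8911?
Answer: -1411607/469 ≈ -3009.8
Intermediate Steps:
t(F) = 16 (t(F) = (0 + 4)² = 4² = 16)
-48128/t(-5) - 16245/8911 = -48128/16 - 16245/8911 = -48128*1/16 - 16245*1/8911 = -3008 - 855/469 = -1411607/469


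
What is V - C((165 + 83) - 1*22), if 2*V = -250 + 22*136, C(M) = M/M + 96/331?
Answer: 453374/331 ≈ 1369.7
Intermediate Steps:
C(M) = 427/331 (C(M) = 1 + 96*(1/331) = 1 + 96/331 = 427/331)
V = 1371 (V = (-250 + 22*136)/2 = (-250 + 2992)/2 = (1/2)*2742 = 1371)
V - C((165 + 83) - 1*22) = 1371 - 1*427/331 = 1371 - 427/331 = 453374/331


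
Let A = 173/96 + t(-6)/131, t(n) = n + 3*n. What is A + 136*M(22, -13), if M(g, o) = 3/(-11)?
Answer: -4907059/138336 ≈ -35.472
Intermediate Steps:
t(n) = 4*n
M(g, o) = -3/11 (M(g, o) = 3*(-1/11) = -3/11)
A = 20359/12576 (A = 173/96 + (4*(-6))/131 = 173*(1/96) - 24*1/131 = 173/96 - 24/131 = 20359/12576 ≈ 1.6189)
A + 136*M(22, -13) = 20359/12576 + 136*(-3/11) = 20359/12576 - 408/11 = -4907059/138336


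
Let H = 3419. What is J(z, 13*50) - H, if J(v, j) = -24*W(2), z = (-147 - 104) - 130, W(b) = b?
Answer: -3467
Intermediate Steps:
z = -381 (z = -251 - 130 = -381)
J(v, j) = -48 (J(v, j) = -24*2 = -48)
J(z, 13*50) - H = -48 - 1*3419 = -48 - 3419 = -3467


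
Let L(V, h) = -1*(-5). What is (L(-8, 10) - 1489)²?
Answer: 2202256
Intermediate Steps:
L(V, h) = 5
(L(-8, 10) - 1489)² = (5 - 1489)² = (-1484)² = 2202256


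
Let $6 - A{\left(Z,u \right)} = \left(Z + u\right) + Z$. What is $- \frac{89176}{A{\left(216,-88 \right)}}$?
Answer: $\frac{44588}{169} \approx 263.83$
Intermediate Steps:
$A{\left(Z,u \right)} = 6 - u - 2 Z$ ($A{\left(Z,u \right)} = 6 - \left(\left(Z + u\right) + Z\right) = 6 - \left(u + 2 Z\right) = 6 - u - 2 Z$)
$- \frac{89176}{A{\left(216,-88 \right)}} = - \frac{89176}{6 - -88 - 432} = - \frac{89176}{6 + 88 - 432} = - \frac{89176}{-338} = \left(-89176\right) \left(- \frac{1}{338}\right) = \frac{44588}{169}$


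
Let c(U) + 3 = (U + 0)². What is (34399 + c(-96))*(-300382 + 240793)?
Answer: -2598795468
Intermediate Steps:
c(U) = -3 + U² (c(U) = -3 + (U + 0)² = -3 + U²)
(34399 + c(-96))*(-300382 + 240793) = (34399 + (-3 + (-96)²))*(-300382 + 240793) = (34399 + (-3 + 9216))*(-59589) = (34399 + 9213)*(-59589) = 43612*(-59589) = -2598795468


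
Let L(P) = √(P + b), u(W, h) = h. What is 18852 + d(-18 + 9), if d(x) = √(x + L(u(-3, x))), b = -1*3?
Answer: 18852 + √(-9 + 2*I*√3) ≈ 18853.0 + 3.0532*I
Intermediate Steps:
b = -3
L(P) = √(-3 + P) (L(P) = √(P - 3) = √(-3 + P))
d(x) = √(x + √(-3 + x))
18852 + d(-18 + 9) = 18852 + √((-18 + 9) + √(-3 + (-18 + 9))) = 18852 + √(-9 + √(-3 - 9)) = 18852 + √(-9 + √(-12)) = 18852 + √(-9 + 2*I*√3)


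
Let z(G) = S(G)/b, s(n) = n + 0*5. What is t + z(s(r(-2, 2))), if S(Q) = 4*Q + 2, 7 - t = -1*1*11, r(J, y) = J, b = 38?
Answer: 339/19 ≈ 17.842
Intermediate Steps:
t = 18 (t = 7 - (-1*1)*11 = 7 - (-1)*11 = 7 - 1*(-11) = 7 + 11 = 18)
S(Q) = 2 + 4*Q
s(n) = n (s(n) = n + 0 = n)
z(G) = 1/19 + 2*G/19 (z(G) = (2 + 4*G)/38 = (2 + 4*G)*(1/38) = 1/19 + 2*G/19)
t + z(s(r(-2, 2))) = 18 + (1/19 + (2/19)*(-2)) = 18 + (1/19 - 4/19) = 18 - 3/19 = 339/19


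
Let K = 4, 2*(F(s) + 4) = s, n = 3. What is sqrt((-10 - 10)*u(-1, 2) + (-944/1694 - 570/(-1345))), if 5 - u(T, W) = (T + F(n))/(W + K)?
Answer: I*sqrt(431688869115)/62139 ≈ 10.574*I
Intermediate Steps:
F(s) = -4 + s/2
u(T, W) = 5 - (-5/2 + T)/(4 + W) (u(T, W) = 5 - (T + (-4 + (1/2)*3))/(W + 4) = 5 - (T + (-4 + 3/2))/(4 + W) = 5 - (T - 5/2)/(4 + W) = 5 - (-5/2 + T)/(4 + W))
sqrt((-10 - 10)*u(-1, 2) + (-944/1694 - 570/(-1345))) = sqrt((-10 - 10)*((45/2 - 1*(-1) + 5*2)/(4 + 2)) + (-944/1694 - 570/(-1345))) = sqrt(-20*(45/2 + 1 + 10)/6 + (-944*1/1694 - 570*(-1/1345))) = sqrt(-10*67/(3*2) + (-472/847 + 114/269)) = sqrt(-20*67/12 - 30410/227843) = sqrt(-335/3 - 30410/227843) = sqrt(-76418635/683529) = I*sqrt(431688869115)/62139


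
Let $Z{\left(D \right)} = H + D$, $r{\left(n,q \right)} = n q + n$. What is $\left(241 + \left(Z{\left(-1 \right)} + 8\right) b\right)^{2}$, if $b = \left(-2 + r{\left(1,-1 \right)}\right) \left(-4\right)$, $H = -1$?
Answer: $83521$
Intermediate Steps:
$r{\left(n,q \right)} = n + n q$
$Z{\left(D \right)} = -1 + D$
$b = 8$ ($b = \left(-2 + 1 \left(1 - 1\right)\right) \left(-4\right) = \left(-2 + 1 \cdot 0\right) \left(-4\right) = \left(-2 + 0\right) \left(-4\right) = \left(-2\right) \left(-4\right) = 8$)
$\left(241 + \left(Z{\left(-1 \right)} + 8\right) b\right)^{2} = \left(241 + \left(\left(-1 - 1\right) + 8\right) 8\right)^{2} = \left(241 + \left(-2 + 8\right) 8\right)^{2} = \left(241 + 6 \cdot 8\right)^{2} = \left(241 + 48\right)^{2} = 289^{2} = 83521$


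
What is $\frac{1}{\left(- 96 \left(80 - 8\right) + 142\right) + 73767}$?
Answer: $\frac{1}{66997} \approx 1.4926 \cdot 10^{-5}$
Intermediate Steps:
$\frac{1}{\left(- 96 \left(80 - 8\right) + 142\right) + 73767} = \frac{1}{\left(\left(-96\right) 72 + 142\right) + 73767} = \frac{1}{\left(-6912 + 142\right) + 73767} = \frac{1}{-6770 + 73767} = \frac{1}{66997}$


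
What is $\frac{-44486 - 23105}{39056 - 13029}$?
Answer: $- \frac{67591}{26027} \approx -2.597$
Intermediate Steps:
$\frac{-44486 - 23105}{39056 - 13029} = - \frac{67591}{26027}$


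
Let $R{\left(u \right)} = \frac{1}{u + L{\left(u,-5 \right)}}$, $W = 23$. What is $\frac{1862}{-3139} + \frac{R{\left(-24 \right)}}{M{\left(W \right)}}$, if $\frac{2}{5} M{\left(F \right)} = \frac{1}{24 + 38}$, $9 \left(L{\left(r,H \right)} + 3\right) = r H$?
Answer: $- \frac{1549418}{643495} \approx -2.4078$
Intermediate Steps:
$L{\left(r,H \right)} = -3 + \frac{H r}{9}$ ($L{\left(r,H \right)} = -3 + \frac{r H}{9} = -3 + \frac{H r}{9}$)
$R{\left(u \right)} = \frac{1}{-3 + \frac{4 u}{9}}$ ($R{\left(u \right)} = \frac{1}{u + \left(-3 + \frac{1}{9} \left(-5\right) u\right)} = \frac{1}{u - \left(3 + \frac{5 u}{9}\right)} = \frac{1}{-3 + \frac{4 u}{9}}$)
$M{\left(F \right)} = \frac{5}{124}$ ($M{\left(F \right)} = \frac{5}{2 \left(24 + 38\right)} = \frac{5}{2 \cdot 62} = \frac{5}{2} \cdot \frac{1}{62} = \frac{5}{124}$)
$\frac{1862}{-3139} + \frac{R{\left(-24 \right)}}{M{\left(W \right)}} = \frac{1862}{-3139} + \frac{9 \frac{1}{-27 + 4 \left(-24\right)}}{\frac{5}{124}} = 1862 \left(- \frac{1}{3139}\right) + \frac{9}{-27 - 96} \cdot \frac{124}{5} = - \frac{1862}{3139} + \frac{9}{-123} \cdot \frac{124}{5} = - \frac{1862}{3139} + 9 \left(- \frac{1}{123}\right) \frac{124}{5} = - \frac{1862}{3139} - \frac{372}{205} = - \frac{1549418}{643495}$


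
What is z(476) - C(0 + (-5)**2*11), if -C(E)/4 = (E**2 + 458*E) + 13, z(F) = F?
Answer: 806828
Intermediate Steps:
C(E) = -52 - 1832*E - 4*E**2 (C(E) = -4*((E**2 + 458*E) + 13) = -4*(13 + E**2 + 458*E) = -52 - 1832*E - 4*E**2)
z(476) - C(0 + (-5)**2*11) = 476 - (-52 - 1832*(0 + (-5)**2*11) - 4*(0 + (-5)**2*11)**2) = 476 - (-52 - 1832*(0 + 25*11) - 4*(0 + 25*11)**2) = 476 - (-52 - 1832*(0 + 275) - 4*(0 + 275)**2) = 476 - (-52 - 1832*275 - 4*275**2) = 476 - (-52 - 503800 - 4*75625) = 476 - (-52 - 503800 - 302500) = 476 - 1*(-806352) = 476 + 806352 = 806828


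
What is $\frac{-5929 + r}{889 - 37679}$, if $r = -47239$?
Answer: $\frac{26584}{18395} \approx 1.4452$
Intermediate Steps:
$\frac{-5929 + r}{889 - 37679} = \frac{-5929 - 47239}{889 - 37679} = - \frac{53168}{-36790} = \left(-53168\right) \left(- \frac{1}{36790}\right) = \frac{26584}{18395}$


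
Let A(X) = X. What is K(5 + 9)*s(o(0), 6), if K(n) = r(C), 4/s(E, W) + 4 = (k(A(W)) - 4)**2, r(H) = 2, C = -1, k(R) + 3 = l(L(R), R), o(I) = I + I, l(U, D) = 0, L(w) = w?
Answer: 8/45 ≈ 0.17778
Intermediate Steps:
o(I) = 2*I
k(R) = -3 (k(R) = -3 + 0 = -3)
s(E, W) = 4/45 (s(E, W) = 4/(-4 + (-3 - 4)**2) = 4/(-4 + (-7)**2) = 4/(-4 + 49) = 4/45)
K(n) = 2
K(5 + 9)*s(o(0), 6) = 2*(4/45) = 8/45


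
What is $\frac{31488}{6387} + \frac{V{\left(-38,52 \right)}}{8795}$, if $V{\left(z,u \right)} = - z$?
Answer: $\frac{92393222}{18724555} \approx 4.9343$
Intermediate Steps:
$\frac{31488}{6387} + \frac{V{\left(-38,52 \right)}}{8795} = \frac{31488}{6387} + \frac{\left(-1\right) \left(-38\right)}{8795} = 31488 \cdot \frac{1}{6387} + 38 \cdot \frac{1}{8795} = \frac{10496}{2129} + \frac{38}{8795} = \frac{92393222}{18724555}$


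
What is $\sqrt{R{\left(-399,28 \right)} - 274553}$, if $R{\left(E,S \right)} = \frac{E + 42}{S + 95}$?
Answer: $\frac{2 i \sqrt{115382118}}{41} \approx 523.98 i$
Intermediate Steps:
$R{\left(E,S \right)} = \frac{42 + E}{95 + S}$
$\sqrt{R{\left(-399,28 \right)} - 274553} = \sqrt{\frac{42 - 399}{95 + 28} - 274553} = \sqrt{\frac{1}{123} \left(-357\right) - 274553} = \sqrt{- \frac{119}{41} - 274553} = \sqrt{- \frac{11256792}{41}} = \frac{2 i \sqrt{115382118}}{41}$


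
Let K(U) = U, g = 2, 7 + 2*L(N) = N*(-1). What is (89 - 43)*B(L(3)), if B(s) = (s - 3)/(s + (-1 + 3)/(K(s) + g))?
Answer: 1104/17 ≈ 64.941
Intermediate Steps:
L(N) = -7/2 - N/2 (L(N) = -7/2 + (N*(-1))/2 = -7/2 + (-N)/2 = -7/2 - N/2)
B(s) = (-3 + s)/(s + 2/(2 + s)) (B(s) = (s - 3)/(s + (-1 + 3)/(s + 2)) = (-3 + s)/(s + 2/(2 + s)))
(89 - 43)*B(L(3)) = (89 - 43)*((-6 + (-7/2 - 1/2*3)**2 - (-7/2 - 1/2*3))/(2 + (-7/2 - 1/2*3)**2 + 2*(-7/2 - 1/2*3))) = 46*((-6 + (-7/2 - 3/2)**2 - (-7/2 - 3/2))/(2 + (-7/2 - 3/2)**2 + 2*(-7/2 - 3/2))) = 46*((-6 + (-5)**2 - 1*(-5))/(2 + (-5)**2 + 2*(-5))) = 46*((-6 + 25 + 5)/(2 + 25 - 10)) = 46*(24/17) = 1104/17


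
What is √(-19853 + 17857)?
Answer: 2*I*√499 ≈ 44.677*I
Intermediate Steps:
√(-19853 + 17857) = √(-1996) = 2*I*√499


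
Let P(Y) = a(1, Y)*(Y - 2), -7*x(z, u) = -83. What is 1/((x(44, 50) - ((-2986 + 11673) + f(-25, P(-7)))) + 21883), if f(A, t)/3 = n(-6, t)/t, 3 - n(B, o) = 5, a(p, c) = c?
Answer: 21/277367 ≈ 7.5712e-5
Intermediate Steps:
n(B, o) = -2 (n(B, o) = 3 - 1*5 = 3 - 5 = -2)
x(z, u) = 83/7 (x(z, u) = -1/7*(-83) = 83/7)
P(Y) = Y*(-2 + Y) (P(Y) = Y*(Y - 2) = Y*(-2 + Y))
f(A, t) = -6/t (f(A, t) = 3*(-2/t) = -6/t)
1/((x(44, 50) - ((-2986 + 11673) + f(-25, P(-7)))) + 21883) = 1/((83/7 - ((-2986 + 11673) - 6*(-1/(7*(-2 - 7))))) + 21883) = 1/((83/7 - (8687 - 6/((-7*(-9))))) + 21883) = 1/((83/7 - (8687 - 6/63)) + 21883) = 1/((83/7 - (8687 - 6*1/63)) + 21883) = 1/((83/7 - (8687 - 2/21)) + 21883) = 1/((83/7 - 1*182425/21) + 21883) = 1/((83/7 - 182425/21) + 21883) = 1/(-182176/21 + 21883) = 1/(277367/21) = 21/277367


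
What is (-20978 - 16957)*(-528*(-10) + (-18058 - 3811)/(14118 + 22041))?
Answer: -2413900796895/12053 ≈ -2.0027e+8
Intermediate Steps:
(-20978 - 16957)*(-528*(-10) + (-18058 - 3811)/(14118 + 22041)) = -37935*(5280 - 21869/36159) = -37935*190897651/36159 = -2413900796895/12053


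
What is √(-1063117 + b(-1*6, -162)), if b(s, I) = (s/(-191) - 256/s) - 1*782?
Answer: I*√349294875753/573 ≈ 1031.4*I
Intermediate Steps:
b(s, I) = -782 - 256/s - s/191 (b(s, I) = (s*(-1/191) - 256/s) - 782 = (-s/191 - 256/s) - 782 = (-256/s - s/191) - 782 = -782 - 256/s - s/191)
√(-1063117 + b(-1*6, -162)) = √(-1063117 + (-782 - 256/((-1*6)) - (-1)*6/191)) = √(-1063117 + (-782 - 256/(-6) - 1/191*(-6))) = √(-1063117 + (-782 - 256*(-⅙) + 6/191)) = √(-1063117 + (-782 + 128/3 + 6/191)) = √(-1063117 - 423620/573) = √(-609589661/573) = I*√349294875753/573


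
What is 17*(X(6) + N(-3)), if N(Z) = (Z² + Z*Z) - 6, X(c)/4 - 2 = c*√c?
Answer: 340 + 408*√6 ≈ 1339.4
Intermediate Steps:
X(c) = 8 + 4*c^(3/2) (X(c) = 8 + 4*(c*√c) = 8 + 4*c^(3/2))
N(Z) = -6 + 2*Z² (N(Z) = (Z² + Z²) - 6 = 2*Z² - 6 = -6 + 2*Z²)
17*(X(6) + N(-3)) = 17*((8 + 4*6^(3/2)) + (-6 + 2*(-3)²)) = 17*((8 + 4*(6*√6)) + (-6 + 2*9)) = 17*((8 + 24*√6) + (-6 + 18)) = 17*((8 + 24*√6) + 12) = 17*(20 + 24*√6) = 340 + 408*√6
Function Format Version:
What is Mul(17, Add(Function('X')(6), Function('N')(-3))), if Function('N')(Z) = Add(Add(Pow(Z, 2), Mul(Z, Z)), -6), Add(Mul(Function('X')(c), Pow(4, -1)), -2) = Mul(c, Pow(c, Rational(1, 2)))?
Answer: Add(340, Mul(408, Pow(6, Rational(1, 2)))) ≈ 1339.4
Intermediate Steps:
Function('X')(c) = Add(8, Mul(4, Pow(c, Rational(3, 2)))) (Function('X')(c) = Add(8, Mul(4, Mul(c, Pow(c, Rational(1, 2))))) = Add(8, Mul(4, Pow(c, Rational(3, 2)))))
Function('N')(Z) = Add(-6, Mul(2, Pow(Z, 2))) (Function('N')(Z) = Add(Add(Pow(Z, 2), Pow(Z, 2)), -6) = Add(Mul(2, Pow(Z, 2)), -6) = Add(-6, Mul(2, Pow(Z, 2))))
Mul(17, Add(Function('X')(6), Function('N')(-3))) = Mul(17, Add(Add(8, Mul(4, Pow(6, Rational(3, 2)))), Add(-6, Mul(2, Pow(-3, 2))))) = Mul(17, Add(Add(8, Mul(4, Mul(6, Pow(6, Rational(1, 2))))), Add(-6, Mul(2, 9)))) = Mul(17, Add(Add(8, Mul(24, Pow(6, Rational(1, 2)))), Add(-6, 18))) = Mul(17, Add(Add(8, Mul(24, Pow(6, Rational(1, 2)))), 12)) = Mul(17, Add(20, Mul(24, Pow(6, Rational(1, 2))))) = Add(340, Mul(408, Pow(6, Rational(1, 2))))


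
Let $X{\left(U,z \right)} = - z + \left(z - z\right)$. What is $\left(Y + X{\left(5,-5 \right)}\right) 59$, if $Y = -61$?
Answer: $-3304$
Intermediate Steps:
$X{\left(U,z \right)} = - z$ ($X{\left(U,z \right)} = - z + 0 = - z$)
$\left(Y + X{\left(5,-5 \right)}\right) 59 = \left(-61 - -5\right) 59 = \left(-61 + 5\right) 59 = \left(-56\right) 59 = -3304$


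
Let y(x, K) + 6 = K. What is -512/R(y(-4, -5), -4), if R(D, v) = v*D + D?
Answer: -512/33 ≈ -15.515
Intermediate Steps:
y(x, K) = -6 + K
R(D, v) = D + D*v (R(D, v) = D*v + D = D + D*v)
-512/R(y(-4, -5), -4) = -512*1/((1 - 4)*(-6 - 5)) = -512/((-11*(-3))) = -512/33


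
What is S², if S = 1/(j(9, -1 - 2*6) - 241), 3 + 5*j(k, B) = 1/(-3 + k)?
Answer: 900/52519009 ≈ 1.7137e-5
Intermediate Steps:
j(k, B) = -⅗ + 1/(5*(-3 + k))
S = -30/7247 (S = 1/((10 - 3*9)/(5*(-3 + 9)) - 241) = 1/((⅕)*(10 - 27)/6 - 241) = 1/((⅕)*(⅙)*(-17) - 241) = 1/(-17/30 - 241) = 1/(-7247/30) = -30/7247 ≈ -0.0041396)
S² = (-30/7247)² = 900/52519009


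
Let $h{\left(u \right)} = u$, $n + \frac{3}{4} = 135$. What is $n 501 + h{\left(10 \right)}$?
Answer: $\frac{269077}{4} \approx 67269.0$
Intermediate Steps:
$n = \frac{537}{4}$ ($n = - \frac{3}{4} + 135 = \frac{537}{4} \approx 134.25$)
$n 501 + h{\left(10 \right)} = \frac{537}{4} \cdot 501 + 10 = \frac{269037}{4} + 10 = \frac{269077}{4}$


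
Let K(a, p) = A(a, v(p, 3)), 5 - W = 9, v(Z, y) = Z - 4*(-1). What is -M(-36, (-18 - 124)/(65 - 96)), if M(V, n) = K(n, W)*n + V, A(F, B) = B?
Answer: 36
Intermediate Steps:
v(Z, y) = 4 + Z (v(Z, y) = Z + 4 = 4 + Z)
W = -4 (W = 5 - 1*9 = 5 - 9 = -4)
K(a, p) = 4 + p
M(V, n) = V (M(V, n) = (4 - 4)*n + V = 0*n + V = 0 + V = V)
-M(-36, (-18 - 124)/(65 - 96)) = -1*(-36) = 36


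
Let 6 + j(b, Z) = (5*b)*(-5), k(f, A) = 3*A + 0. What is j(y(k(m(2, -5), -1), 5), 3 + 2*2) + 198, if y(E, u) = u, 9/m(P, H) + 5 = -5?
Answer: 67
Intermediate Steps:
m(P, H) = -9/10 (m(P, H) = 9/(-5 - 5) = 9/(-10) = 9*(-⅒) = -9/10)
k(f, A) = 3*A
j(b, Z) = -6 - 25*b (j(b, Z) = -6 + (5*b)*(-5) = -6 - 25*b)
j(y(k(m(2, -5), -1), 5), 3 + 2*2) + 198 = (-6 - 25*5) + 198 = (-6 - 125) + 198 = -131 + 198 = 67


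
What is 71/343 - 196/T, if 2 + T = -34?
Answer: 17446/3087 ≈ 5.6514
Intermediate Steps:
T = -36 (T = -2 - 34 = -36)
71/343 - 196/T = 71/343 - 196/(-36) = 71*(1/343) - 196*(-1/36) = 71/343 + 49/9 = 17446/3087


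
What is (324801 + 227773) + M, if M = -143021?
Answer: 409553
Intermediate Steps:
(324801 + 227773) + M = (324801 + 227773) - 143021 = 552574 - 143021 = 409553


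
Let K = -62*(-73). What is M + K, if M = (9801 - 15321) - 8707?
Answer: -9701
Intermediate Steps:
M = -14227 (M = -5520 - 8707 = -14227)
K = 4526
M + K = -14227 + 4526 = -9701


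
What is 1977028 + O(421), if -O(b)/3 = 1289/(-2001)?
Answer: 1318678965/667 ≈ 1.9770e+6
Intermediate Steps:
O(b) = 1289/667 (O(b) = -3867/(-2001) = -3867*(-1)/2001 = -3*(-1289/2001) = 1289/667)
1977028 + O(421) = 1977028 + 1289/667 = 1318678965/667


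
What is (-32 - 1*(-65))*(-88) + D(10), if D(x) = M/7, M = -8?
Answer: -20336/7 ≈ -2905.1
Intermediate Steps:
D(x) = -8/7
(-32 - 1*(-65))*(-88) + D(10) = (-32 - 1*(-65))*(-88) - 8/7 = (-32 + 65)*(-88) - 8/7 = 33*(-88) - 8/7 = -2904 - 8/7 = -20336/7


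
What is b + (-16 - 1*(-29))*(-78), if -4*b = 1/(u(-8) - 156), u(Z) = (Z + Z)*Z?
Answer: -113567/112 ≈ -1014.0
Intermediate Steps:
u(Z) = 2*Z² (u(Z) = (2*Z)*Z = 2*Z²)
b = 1/112 (b = -1/(4*(2*(-8)² - 156)) = -1/(4*(2*64 - 156)) = -1/(4*(128 - 156)) = -¼/(-28) = -¼*(-1/28) = 1/112 ≈ 0.0089286)
b + (-16 - 1*(-29))*(-78) = 1/112 + (-16 - 1*(-29))*(-78) = 1/112 + (-16 + 29)*(-78) = 1/112 + 13*(-78) = 1/112 - 1014 = -113567/112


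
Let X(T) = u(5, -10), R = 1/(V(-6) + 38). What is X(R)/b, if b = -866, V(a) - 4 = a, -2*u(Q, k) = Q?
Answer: 5/1732 ≈ 0.0028868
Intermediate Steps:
u(Q, k) = -Q/2
V(a) = 4 + a
R = 1/36 (R = 1/((4 - 6) + 38) = 1/(-2 + 38) = 1/36 ≈ 0.027778)
X(T) = -5/2 (X(T) = -½*5 = -5/2)
X(R)/b = -5/2/(-866) = -5/2*(-1/866) = 5/1732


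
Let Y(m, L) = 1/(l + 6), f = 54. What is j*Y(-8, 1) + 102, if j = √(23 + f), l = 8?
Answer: 102 + √77/14 ≈ 102.63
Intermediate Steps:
Y(m, L) = 1/14 (Y(m, L) = 1/(8 + 6) = 1/14)
j = √77 (j = √(23 + 54) = √77 ≈ 8.7750)
j*Y(-8, 1) + 102 = √77*(1/14) + 102 = √77/14 + 102 = 102 + √77/14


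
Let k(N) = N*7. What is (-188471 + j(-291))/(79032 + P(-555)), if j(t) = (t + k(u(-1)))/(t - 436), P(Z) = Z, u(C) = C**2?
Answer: -6524673/2716799 ≈ -2.4016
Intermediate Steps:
k(N) = 7*N
j(t) = (7 + t)/(-436 + t) (j(t) = (t + 7*(-1)**2)/(t - 436) = (t + 7*1)/(-436 + t) = (t + 7)/(-436 + t) = (7 + t)/(-436 + t))
(-188471 + j(-291))/(79032 + P(-555)) = (-188471 + (7 - 291)/(-436 - 291))/(79032 - 555) = (-188471 - 284/(-727))/78477 = (-188471 - 1/727*(-284))*(1/78477) = (-188471 + 284/727)*(1/78477) = -137018133/727*1/78477 = -6524673/2716799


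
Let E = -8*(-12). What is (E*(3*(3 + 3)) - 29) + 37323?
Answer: 39022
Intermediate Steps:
E = 96
(E*(3*(3 + 3)) - 29) + 37323 = (96*(3*(3 + 3)) - 29) + 37323 = (96*(3*6) - 29) + 37323 = (96*18 - 29) + 37323 = (1728 - 29) + 37323 = 1699 + 37323 = 39022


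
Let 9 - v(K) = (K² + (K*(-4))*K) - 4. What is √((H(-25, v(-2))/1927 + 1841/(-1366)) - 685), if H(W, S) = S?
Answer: I*√4755550750972814/2632282 ≈ 26.198*I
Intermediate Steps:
v(K) = 13 + 3*K² (v(K) = 9 - ((K² + (K*(-4))*K) - 4) = 9 - ((K² + (-4*K)*K) - 4) = 9 - ((K² - 4*K²) - 4) = 9 - (-3*K² - 4) = 9 - (-4 - 3*K²) = 9 + (4 + 3*K²) = 13 + 3*K²)
√((H(-25, v(-2))/1927 + 1841/(-1366)) - 685) = √(((13 + 3*(-2)²)/1927 + 1841/(-1366)) - 685) = √(((13 + 3*4)*(1/1927) + 1841*(-1/1366)) - 685) = √(((13 + 12)*(1/1927) - 1841/1366) - 685) = √((25*(1/1927) - 1841/1366) - 685) = √((25/1927 - 1841/1366) - 685) = √(-3513457/2632282 - 685) = √(-1806626627/2632282) = I*√4755550750972814/2632282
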